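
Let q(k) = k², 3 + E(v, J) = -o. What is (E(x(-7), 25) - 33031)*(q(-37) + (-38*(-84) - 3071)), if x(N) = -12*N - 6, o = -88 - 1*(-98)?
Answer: -49235560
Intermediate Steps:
o = 10 (o = -88 + 98 = 10)
x(N) = -6 - 12*N
E(v, J) = -13 (E(v, J) = -3 - 1*10 = -3 - 10 = -13)
(E(x(-7), 25) - 33031)*(q(-37) + (-38*(-84) - 3071)) = (-13 - 33031)*((-37)² + (-38*(-84) - 3071)) = -33044*(1369 + (3192 - 3071)) = -33044*(1369 + 121) = -33044*1490 = -49235560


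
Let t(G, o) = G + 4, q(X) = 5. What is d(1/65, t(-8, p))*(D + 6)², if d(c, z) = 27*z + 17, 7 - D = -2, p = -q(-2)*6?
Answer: -20475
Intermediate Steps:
p = -30 (p = -1*5*6 = -5*6 = -30)
t(G, o) = 4 + G
D = 9 (D = 7 - 1*(-2) = 7 + 2 = 9)
d(c, z) = 17 + 27*z
d(1/65, t(-8, p))*(D + 6)² = (17 + 27*(4 - 8))*(9 + 6)² = (17 + 27*(-4))*15² = (17 - 108)*225 = -91*225 = -20475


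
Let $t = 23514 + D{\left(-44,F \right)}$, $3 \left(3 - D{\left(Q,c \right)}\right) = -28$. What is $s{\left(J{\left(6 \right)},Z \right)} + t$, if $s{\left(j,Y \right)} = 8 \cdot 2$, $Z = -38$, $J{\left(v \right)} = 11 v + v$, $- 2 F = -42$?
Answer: $\frac{70627}{3} \approx 23542.0$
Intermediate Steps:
$F = 21$ ($F = \left(- \frac{1}{2}\right) \left(-42\right) = 21$)
$J{\left(v \right)} = 12 v$
$D{\left(Q,c \right)} = \frac{37}{3}$ ($D{\left(Q,c \right)} = 3 - - \frac{28}{3} = 3 + \frac{28}{3} = \frac{37}{3}$)
$s{\left(j,Y \right)} = 16$
$t = \frac{70579}{3}$ ($t = 23514 + \frac{37}{3} = \frac{70579}{3} \approx 23526.0$)
$s{\left(J{\left(6 \right)},Z \right)} + t = 16 + \frac{70579}{3} = \frac{70627}{3}$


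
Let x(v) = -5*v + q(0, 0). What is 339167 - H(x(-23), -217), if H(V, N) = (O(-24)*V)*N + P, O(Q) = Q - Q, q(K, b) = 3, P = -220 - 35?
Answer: 339422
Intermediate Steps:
P = -255
O(Q) = 0
x(v) = 3 - 5*v (x(v) = -5*v + 3 = 3 - 5*v)
H(V, N) = -255 (H(V, N) = (0*V)*N - 255 = 0*N - 255 = 0 - 255 = -255)
339167 - H(x(-23), -217) = 339167 - 1*(-255) = 339167 + 255 = 339422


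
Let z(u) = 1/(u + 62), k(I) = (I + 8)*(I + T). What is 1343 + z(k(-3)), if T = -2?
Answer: 49692/37 ≈ 1343.0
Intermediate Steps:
k(I) = (-2 + I)*(8 + I) (k(I) = (I + 8)*(I - 2) = (8 + I)*(-2 + I) = (-2 + I)*(8 + I))
z(u) = 1/(62 + u)
1343 + z(k(-3)) = 1343 + 1/(62 + (-16 + (-3)**2 + 6*(-3))) = 1343 + 1/(62 + (-16 + 9 - 18)) = 1343 + 1/(62 - 25) = 1343 + 1/37 = 49692/37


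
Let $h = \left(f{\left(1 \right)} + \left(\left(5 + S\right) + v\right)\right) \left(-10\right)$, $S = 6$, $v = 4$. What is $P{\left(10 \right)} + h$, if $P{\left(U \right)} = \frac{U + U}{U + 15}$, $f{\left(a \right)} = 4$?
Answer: $- \frac{946}{5} \approx -189.2$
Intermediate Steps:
$P{\left(U \right)} = \frac{2 U}{15 + U}$
$h = -190$ ($h = \left(4 + \left(\left(5 + 6\right) + 4\right)\right) \left(-10\right) = \left(4 + \left(11 + 4\right)\right) \left(-10\right) = \left(4 + 15\right) \left(-10\right) = 19 \left(-10\right) = -190$)
$P{\left(10 \right)} + h = 2 \cdot 10 \frac{1}{15 + 10} - 190 = 2 \cdot 10 \cdot \frac{1}{25} - 190 = \frac{4}{5} - 190 = - \frac{946}{5}$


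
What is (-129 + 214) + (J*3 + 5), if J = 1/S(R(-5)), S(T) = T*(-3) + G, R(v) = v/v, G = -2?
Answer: 447/5 ≈ 89.400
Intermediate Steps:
R(v) = 1
S(T) = -2 - 3*T (S(T) = T*(-3) - 2 = -3*T - 2 = -2 - 3*T)
J = -⅕ (J = 1/(-2 - 3*1) = 1/(-2 - 3) = 1/(-5) = -⅕ ≈ -0.20000)
(-129 + 214) + (J*3 + 5) = (-129 + 214) + (-⅕*3 + 5) = 85 + (-⅗ + 5) = 85 + 22/5 = 447/5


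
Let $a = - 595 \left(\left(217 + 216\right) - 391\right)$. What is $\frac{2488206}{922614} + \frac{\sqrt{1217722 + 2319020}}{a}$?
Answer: $\frac{59243}{21967} - \frac{\sqrt{3536742}}{24990} \approx 2.6217$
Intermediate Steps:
$a = -24990$ ($a = - 595 \left(433 - 391\right) = \left(-595\right) 42 = -24990$)
$\frac{2488206}{922614} + \frac{\sqrt{1217722 + 2319020}}{a} = \frac{2488206}{922614} + \frac{\sqrt{1217722 + 2319020}}{-24990} = 2488206 \cdot \frac{1}{922614} + \sqrt{3536742} \left(- \frac{1}{24990}\right) = \frac{59243}{21967} - \frac{\sqrt{3536742}}{24990}$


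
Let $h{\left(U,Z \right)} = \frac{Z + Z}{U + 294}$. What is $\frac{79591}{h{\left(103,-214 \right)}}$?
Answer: $- \frac{31597627}{428} \approx -73826.0$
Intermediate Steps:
$h{\left(U,Z \right)} = \frac{2 Z}{294 + U}$
$\frac{79591}{h{\left(103,-214 \right)}} = \frac{79591}{2 \left(-214\right) \frac{1}{294 + 103}} = \frac{79591}{2 \left(-214\right) \frac{1}{397}} = \frac{79591}{- \frac{428}{397}} = 79591 \left(- \frac{397}{428}\right) = - \frac{31597627}{428}$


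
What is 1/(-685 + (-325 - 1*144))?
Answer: -1/1154 ≈ -0.00086655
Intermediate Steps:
1/(-685 + (-325 - 1*144)) = 1/(-685 + (-325 - 144)) = 1/(-685 - 469) = 1/(-1154) = -1/1154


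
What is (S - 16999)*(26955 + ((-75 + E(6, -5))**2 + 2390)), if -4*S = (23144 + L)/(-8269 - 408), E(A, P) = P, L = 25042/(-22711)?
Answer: -239473515694465575/394126694 ≈ -6.0761e+8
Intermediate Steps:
L = -25042/22711 (L = 25042*(-1/22711) = -25042/22711 ≈ -1.1026)
S = 262799171/394126694 (S = -(23144 - 25042/22711)/(4*(-8269 - 408)) = -262799171/(45422*(-8677)) = -262799171*(-1)/(45422*8677) = -1/4*(-525598342/197063347) = 262799171/394126694 ≈ 0.66679)
(S - 16999)*(26955 + ((-75 + E(6, -5))**2 + 2390)) = (262799171/394126694 - 16999)*(26955 + ((-75 - 5)**2 + 2390)) = -6699496872135*(26955 + ((-80)**2 + 2390))/394126694 = -6699496872135*(26955 + (6400 + 2390))/394126694 = -6699496872135*(26955 + 8790)/394126694 = -6699496872135/394126694*35745 = -239473515694465575/394126694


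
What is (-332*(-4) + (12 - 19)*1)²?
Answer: 1745041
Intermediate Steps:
(-332*(-4) + (12 - 19)*1)² = (1328 - 7*1)² = (1328 - 7)² = 1321² = 1745041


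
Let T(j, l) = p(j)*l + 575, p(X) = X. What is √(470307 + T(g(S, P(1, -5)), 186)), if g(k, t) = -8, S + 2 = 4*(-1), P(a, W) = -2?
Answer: √469394 ≈ 685.12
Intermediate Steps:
S = -6 (S = -2 + 4*(-1) = -2 - 4 = -6)
T(j, l) = 575 + j*l (T(j, l) = j*l + 575 = 575 + j*l)
√(470307 + T(g(S, P(1, -5)), 186)) = √(470307 + (575 - 8*186)) = √(470307 + (575 - 1488)) = √(470307 - 913) = √469394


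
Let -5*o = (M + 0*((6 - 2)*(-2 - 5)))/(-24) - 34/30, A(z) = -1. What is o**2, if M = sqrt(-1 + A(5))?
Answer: 9223/180000 + 17*I*sqrt(2)/4500 ≈ 0.051239 + 0.0053426*I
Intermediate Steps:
M = I*sqrt(2) (M = sqrt(-1 - 1) = sqrt(-2) = I*sqrt(2) ≈ 1.4142*I)
o = 17/75 + I*sqrt(2)/120 (o = -((I*sqrt(2) + 0*((6 - 2)*(-2 - 5)))/(-24) - 34/30)/5 = -((I*sqrt(2) + 0*(4*(-7)))*(-1/24) - 34*1/30)/5 = -((I*sqrt(2) + 0*(-28))*(-1/24) - 17/15)/5 = -((I*sqrt(2) + 0)*(-1/24) - 17/15)/5 = -((I*sqrt(2))*(-1/24) - 17/15)/5 = -(-I*sqrt(2)/24 - 17/15)/5 = -(-17/15 - I*sqrt(2)/24)/5 = 17/75 + I*sqrt(2)/120 ≈ 0.22667 + 0.011785*I)
o**2 = (17/75 + I*sqrt(2)/120)**2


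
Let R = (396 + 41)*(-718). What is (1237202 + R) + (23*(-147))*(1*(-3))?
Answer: 933579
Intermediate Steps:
R = -313766 (R = 437*(-718) = -313766)
(1237202 + R) + (23*(-147))*(1*(-3)) = (1237202 - 313766) + (23*(-147))*(1*(-3)) = 923436 - 3381*(-3) = 923436 + 10143 = 933579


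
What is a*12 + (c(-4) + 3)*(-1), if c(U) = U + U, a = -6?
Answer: -67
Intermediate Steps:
c(U) = 2*U
a*12 + (c(-4) + 3)*(-1) = -6*12 + (2*(-4) + 3)*(-1) = -72 + (-8 + 3)*(-1) = -72 - 5*(-1) = -72 + 5 = -67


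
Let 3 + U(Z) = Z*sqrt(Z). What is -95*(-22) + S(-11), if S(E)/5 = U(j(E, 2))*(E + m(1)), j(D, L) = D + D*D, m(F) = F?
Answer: 2240 - 5500*sqrt(110) ≈ -55445.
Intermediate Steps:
j(D, L) = D + D**2
U(Z) = -3 + Z**(3/2) (U(Z) = -3 + Z*sqrt(Z) = -3 + Z**(3/2))
S(E) = 5*(1 + E)*(-3 + (E*(1 + E))**(3/2)) (S(E) = 5*((-3 + (E*(1 + E))**(3/2))*(E + 1)) = 5*((-3 + (E*(1 + E))**(3/2))*(1 + E)) = 5*((1 + E)*(-3 + (E*(1 + E))**(3/2))) = 5*(1 + E)*(-3 + (E*(1 + E))**(3/2)))
-95*(-22) + S(-11) = -95*(-22) + 5*(1 - 11)*(-3 + (-11*(1 - 11))**(3/2)) = 2090 + 5*(-10)*(-3 + (-11*(-10))**(3/2)) = 2090 + 5*(-10)*(-3 + 110**(3/2)) = 2090 + 5*(-10)*(-3 + 110*sqrt(110)) = 2090 + (150 - 5500*sqrt(110)) = 2240 - 5500*sqrt(110)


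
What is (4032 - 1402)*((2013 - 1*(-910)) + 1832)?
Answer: 12505650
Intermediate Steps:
(4032 - 1402)*((2013 - 1*(-910)) + 1832) = 2630*((2013 + 910) + 1832) = 2630*(2923 + 1832) = 2630*4755 = 12505650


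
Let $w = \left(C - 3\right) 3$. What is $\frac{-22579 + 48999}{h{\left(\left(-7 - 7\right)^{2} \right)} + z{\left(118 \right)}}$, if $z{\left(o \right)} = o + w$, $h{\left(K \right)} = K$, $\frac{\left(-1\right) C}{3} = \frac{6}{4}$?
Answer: $\frac{52840}{583} \approx 90.635$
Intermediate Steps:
$C = - \frac{9}{2}$ ($C = - 3 \cdot \frac{6}{4} = - 3 \cdot 6 \cdot \frac{1}{4} = \left(-3\right) \frac{3}{2} = - \frac{9}{2} \approx -4.5$)
$w = - \frac{45}{2}$ ($w = \left(- \frac{9}{2} - 3\right) 3 = \left(- \frac{15}{2}\right) 3 = - \frac{45}{2} \approx -22.5$)
$z{\left(o \right)} = - \frac{45}{2} + o$ ($z{\left(o \right)} = o - \frac{45}{2} = - \frac{45}{2} + o$)
$\frac{-22579 + 48999}{h{\left(\left(-7 - 7\right)^{2} \right)} + z{\left(118 \right)}} = \frac{-22579 + 48999}{\left(-7 - 7\right)^{2} + \left(- \frac{45}{2} + 118\right)} = \frac{26420}{\left(-14\right)^{2} + \frac{191}{2}} = \frac{26420}{196 + \frac{191}{2}} = \frac{26420}{\frac{583}{2}} = 26420 \cdot \frac{2}{583} = \frac{52840}{583}$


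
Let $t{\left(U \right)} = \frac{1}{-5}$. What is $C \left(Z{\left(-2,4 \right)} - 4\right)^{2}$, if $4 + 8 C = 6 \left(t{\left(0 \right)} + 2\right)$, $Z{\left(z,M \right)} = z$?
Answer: $\frac{153}{5} \approx 30.6$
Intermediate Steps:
$t{\left(U \right)} = - \frac{1}{5}$
$C = \frac{17}{20}$ ($C = - \frac{1}{2} + \frac{6 \left(- \frac{1}{5} + 2\right)}{8} = - \frac{1}{2} + \frac{6 \cdot \frac{9}{5}}{8} = - \frac{1}{2} + \frac{1}{8} \cdot \frac{54}{5} = - \frac{1}{2} + \frac{27}{20} = \frac{17}{20} \approx 0.85$)
$C \left(Z{\left(-2,4 \right)} - 4\right)^{2} = \frac{17 \left(-2 - 4\right)^{2}}{20} = \frac{17 \left(-6\right)^{2}}{20} = \frac{17}{20} \cdot 36 = \frac{153}{5}$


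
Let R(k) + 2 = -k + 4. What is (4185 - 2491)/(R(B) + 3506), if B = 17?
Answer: 1694/3491 ≈ 0.48525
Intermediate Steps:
R(k) = 2 - k (R(k) = -2 + (-k + 4) = -2 + (4 - k) = 2 - k)
(4185 - 2491)/(R(B) + 3506) = (4185 - 2491)/((2 - 1*17) + 3506) = 1694/((2 - 17) + 3506) = 1694/(-15 + 3506) = 1694/3491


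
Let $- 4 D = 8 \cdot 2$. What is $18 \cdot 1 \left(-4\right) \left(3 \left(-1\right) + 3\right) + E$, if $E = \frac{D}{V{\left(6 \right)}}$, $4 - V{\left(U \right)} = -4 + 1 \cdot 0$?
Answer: $- \frac{1}{2} \approx -0.5$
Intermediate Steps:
$V{\left(U \right)} = 8$ ($V{\left(U \right)} = 4 - \left(-4 + 1 \cdot 0\right) = 4 - \left(-4 + 0\right) = 4 - -4 = 4 + 4 = 8$)
$D = -4$ ($D = - \frac{8 \cdot 2}{4} = \left(- \frac{1}{4}\right) 16 = -4$)
$E = - \frac{1}{2}$ ($E = - \frac{4}{8} = \left(-4\right) \frac{1}{8} = - \frac{1}{2} \approx -0.5$)
$18 \cdot 1 \left(-4\right) \left(3 \left(-1\right) + 3\right) + E = 18 \cdot 1 \left(-4\right) \left(3 \left(-1\right) + 3\right) - \frac{1}{2} = 18 \left(- 4 \left(-3 + 3\right)\right) - \frac{1}{2} = 18 \left(\left(-4\right) 0\right) - \frac{1}{2} = 18 \cdot 0 - \frac{1}{2} = 0 - \frac{1}{2} = - \frac{1}{2}$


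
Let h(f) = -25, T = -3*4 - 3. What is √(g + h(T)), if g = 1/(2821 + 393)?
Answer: I*√258241686/3214 ≈ 5.0*I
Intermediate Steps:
g = 1/3214 ≈ 0.00031114
T = -15 (T = -12 - 3 = -15)
√(g + h(T)) = √(1/3214 - 25) = √(-80349/3214) = I*√258241686/3214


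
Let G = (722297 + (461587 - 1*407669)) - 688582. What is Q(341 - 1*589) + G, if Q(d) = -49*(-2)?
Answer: 87731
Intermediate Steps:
Q(d) = 98
G = 87633 (G = (722297 + (461587 - 407669)) - 688582 = (722297 + 53918) - 688582 = 776215 - 688582 = 87633)
Q(341 - 1*589) + G = 98 + 87633 = 87731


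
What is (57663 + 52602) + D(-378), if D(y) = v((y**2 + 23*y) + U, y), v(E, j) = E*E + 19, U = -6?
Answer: 18005456140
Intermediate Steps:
v(E, j) = 19 + E**2 (v(E, j) = E**2 + 19 = 19 + E**2)
D(y) = 19 + (-6 + y**2 + 23*y)**2 (D(y) = 19 + ((y**2 + 23*y) - 6)**2 = 19 + (-6 + y**2 + 23*y)**2)
(57663 + 52602) + D(-378) = (57663 + 52602) + (19 + (-6 + (-378)**2 + 23*(-378))**2) = 110265 + (19 + (-6 + 142884 - 8694)**2) = 110265 + (19 + 134184**2) = 110265 + (19 + 18005345856) = 110265 + 18005345875 = 18005456140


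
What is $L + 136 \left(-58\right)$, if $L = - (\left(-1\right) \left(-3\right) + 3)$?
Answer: $-7894$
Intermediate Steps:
$L = -6$ ($L = - (3 + 3) = \left(-1\right) 6 = -6$)
$L + 136 \left(-58\right) = -6 + 136 \left(-58\right) = -6 - 7888 = -7894$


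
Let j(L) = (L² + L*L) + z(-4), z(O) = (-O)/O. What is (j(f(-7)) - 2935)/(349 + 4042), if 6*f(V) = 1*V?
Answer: -52799/79038 ≈ -0.66802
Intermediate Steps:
z(O) = -1
f(V) = V/6 (f(V) = (1*V)/6 = V/6)
j(L) = -1 + 2*L² (j(L) = (L² + L*L) - 1 = (L² + L²) - 1 = 2*L² - 1 = -1 + 2*L²)
(j(f(-7)) - 2935)/(349 + 4042) = ((-1 + 2*((⅙)*(-7))²) - 2935)/(349 + 4042) = ((-1 + 2*(-7/6)²) - 2935)/4391 = ((-1 + 2*(49/36)) - 2935)*(1/4391) = ((-1 + 49/18) - 2935)*(1/4391) = (31/18 - 2935)*(1/4391) = -52799/18*1/4391 = -52799/79038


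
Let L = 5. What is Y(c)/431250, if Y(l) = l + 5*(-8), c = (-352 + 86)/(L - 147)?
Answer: -2707/30618750 ≈ -8.8410e-5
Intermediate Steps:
c = 133/71 (c = (-352 + 86)/(5 - 147) = -266/(-142) = -266*(-1/142) = 133/71 ≈ 1.8732)
Y(l) = -40 + l (Y(l) = l - 40 = -40 + l)
Y(c)/431250 = (-40 + 133/71)/431250 = -2707/71*1/431250 = -2707/30618750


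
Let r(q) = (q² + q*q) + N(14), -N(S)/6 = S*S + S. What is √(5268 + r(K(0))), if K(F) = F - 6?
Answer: 4*√255 ≈ 63.875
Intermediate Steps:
N(S) = -6*S - 6*S² (N(S) = -6*(S*S + S) = -6*(S² + S) = -6*(S + S²) = -6*S - 6*S²)
K(F) = -6 + F
r(q) = -1260 + 2*q² (r(q) = (q² + q*q) - 6*14*(1 + 14) = (q² + q²) - 6*14*15 = 2*q² - 1260 = -1260 + 2*q²)
√(5268 + r(K(0))) = √(5268 + (-1260 + 2*(-6 + 0)²)) = √(5268 + (-1260 + 2*(-6)²)) = √(5268 + (-1260 + 2*36)) = √(5268 + (-1260 + 72)) = √(5268 - 1188) = √4080 = 4*√255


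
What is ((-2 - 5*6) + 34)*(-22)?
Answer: -44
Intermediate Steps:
((-2 - 5*6) + 34)*(-22) = ((-2 - 30) + 34)*(-22) = (-32 + 34)*(-22) = 2*(-22) = -44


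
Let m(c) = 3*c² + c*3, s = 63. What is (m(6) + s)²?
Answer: 35721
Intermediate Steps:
m(c) = 3*c + 3*c² (m(c) = 3*c² + 3*c = 3*c + 3*c²)
(m(6) + s)² = (3*6*(1 + 6) + 63)² = (3*6*7 + 63)² = (126 + 63)² = 189² = 35721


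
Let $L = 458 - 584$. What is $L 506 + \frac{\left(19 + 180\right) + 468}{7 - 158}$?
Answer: $- \frac{9627823}{151} \approx -63760.0$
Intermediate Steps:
$L = -126$ ($L = 458 - 584 = -126$)
$L 506 + \frac{\left(19 + 180\right) + 468}{7 - 158} = \left(-126\right) 506 + \frac{\left(19 + 180\right) + 468}{7 - 158} = -63756 + \frac{199 + 468}{-151} = -63756 + 667 \left(- \frac{1}{151}\right) = -63756 - \frac{667}{151} = - \frac{9627823}{151}$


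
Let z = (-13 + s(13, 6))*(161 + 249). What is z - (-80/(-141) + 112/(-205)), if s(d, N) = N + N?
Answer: -11851658/28905 ≈ -410.02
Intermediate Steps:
s(d, N) = 2*N
z = -410 (z = (-13 + 2*6)*(161 + 249) = (-13 + 12)*410 = -1*410 = -410)
z - (-80/(-141) + 112/(-205)) = -410 - (-80/(-141) + 112/(-205)) = -410 - (-80*(-1/141) + 112*(-1/205)) = -410 - (80/141 - 112/205) = -410 - 1*608/28905 = -410 - 608/28905 = -11851658/28905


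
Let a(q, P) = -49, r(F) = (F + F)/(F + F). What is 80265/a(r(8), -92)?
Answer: -80265/49 ≈ -1638.1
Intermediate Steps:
r(F) = 1 (r(F) = (2*F)/((2*F)) = (2*F)*(1/(2*F)) = 1)
80265/a(r(8), -92) = 80265/(-49) = 80265*(-1/49) = -80265/49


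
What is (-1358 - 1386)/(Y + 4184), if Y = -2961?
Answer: -2744/1223 ≈ -2.2437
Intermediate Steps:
(-1358 - 1386)/(Y + 4184) = (-1358 - 1386)/(-2961 + 4184) = -2744/1223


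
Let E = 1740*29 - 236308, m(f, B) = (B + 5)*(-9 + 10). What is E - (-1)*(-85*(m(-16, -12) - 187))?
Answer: -169358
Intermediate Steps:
m(f, B) = 5 + B (m(f, B) = (5 + B)*1 = 5 + B)
E = -185848 (E = 50460 - 236308 = -185848)
E - (-1)*(-85*(m(-16, -12) - 187)) = -185848 - (-1)*(-85*((5 - 12) - 187)) = -185848 - (-1)*(-85*(-7 - 187)) = -185848 - (-1)*(-85*(-194)) = -185848 - (-1)*16490 = -185848 - 1*(-16490) = -185848 + 16490 = -169358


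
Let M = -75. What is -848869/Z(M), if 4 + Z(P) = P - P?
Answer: 848869/4 ≈ 2.1222e+5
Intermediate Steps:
Z(P) = -4 (Z(P) = -4 + (P - P) = -4 + 0 = -4)
-848869/Z(M) = -848869/(-4) = -848869*(-1/4) = 848869/4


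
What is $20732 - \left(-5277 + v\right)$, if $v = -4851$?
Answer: $30860$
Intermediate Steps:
$20732 - \left(-5277 + v\right) = 20732 - \left(-5277 - 4851\right) = 20732 - -10128 = 20732 + 10128 = 30860$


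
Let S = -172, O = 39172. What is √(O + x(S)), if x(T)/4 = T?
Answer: 6*√1069 ≈ 196.17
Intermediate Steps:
x(T) = 4*T
√(O + x(S)) = √(39172 + 4*(-172)) = √(39172 - 688) = √38484 = 6*√1069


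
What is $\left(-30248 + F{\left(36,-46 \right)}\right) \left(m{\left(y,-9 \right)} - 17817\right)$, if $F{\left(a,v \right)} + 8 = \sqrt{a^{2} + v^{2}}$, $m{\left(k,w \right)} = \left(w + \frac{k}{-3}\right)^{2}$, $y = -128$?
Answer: $\frac{4542998912}{9} - \frac{300304 \sqrt{853}}{9} \approx 5.038 \cdot 10^{8}$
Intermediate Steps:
$m{\left(k,w \right)} = \left(w - \frac{k}{3}\right)^{2}$ ($m{\left(k,w \right)} = \left(w + k \left(- \frac{1}{3}\right)\right)^{2} = \left(w - \frac{k}{3}\right)^{2}$)
$F{\left(a,v \right)} = -8 + \sqrt{a^{2} + v^{2}}$
$\left(-30248 + F{\left(36,-46 \right)}\right) \left(m{\left(y,-9 \right)} - 17817\right) = \left(-30248 - \left(8 - \sqrt{36^{2} + \left(-46\right)^{2}}\right)\right) \left(\frac{\left(-128 - -27\right)^{2}}{9} - 17817\right) = \left(-30248 - \left(8 - \sqrt{1296 + 2116}\right)\right) \left(\frac{\left(-128 + 27\right)^{2}}{9} - 17817\right) = \left(-30248 - \left(8 - \sqrt{3412}\right)\right) \left(\frac{\left(-101\right)^{2}}{9} - 17817\right) = \left(-30248 - \left(8 - 2 \sqrt{853}\right)\right) \left(\frac{1}{9} \cdot 10201 - 17817\right) = \left(-30256 + 2 \sqrt{853}\right) \left(\frac{10201}{9} - 17817\right) = \left(-30256 + 2 \sqrt{853}\right) \left(- \frac{150152}{9}\right) = \frac{4542998912}{9} - \frac{300304 \sqrt{853}}{9}$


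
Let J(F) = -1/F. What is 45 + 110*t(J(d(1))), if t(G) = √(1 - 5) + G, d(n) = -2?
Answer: 100 + 220*I ≈ 100.0 + 220.0*I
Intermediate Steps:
J(F) = -1/F
t(G) = G + 2*I (t(G) = √(-4) + G = 2*I + G = G + 2*I)
45 + 110*t(J(d(1))) = 45 + 110*(-1/(-2) + 2*I) = 45 + 110*(-1*(-½) + 2*I) = 45 + 110*(½ + 2*I) = 45 + (55 + 220*I) = 100 + 220*I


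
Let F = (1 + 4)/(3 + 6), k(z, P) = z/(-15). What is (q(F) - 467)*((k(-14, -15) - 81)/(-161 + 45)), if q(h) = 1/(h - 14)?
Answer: -16968929/52635 ≈ -322.39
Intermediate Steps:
k(z, P) = -z/15 (k(z, P) = z*(-1/15) = -z/15)
F = 5/9 ≈ 0.55556
q(h) = 1/(-14 + h)
(q(F) - 467)*((k(-14, -15) - 81)/(-161 + 45)) = (1/(-14 + 5/9) - 467)*((-1/15*(-14) - 81)/(-161 + 45)) = (1/(-121/9) - 467)*((14/15 - 81)/(-116)) = (-9/121 - 467)*(-1201/15*(-1/116)) = -56516/121*1201/1740 = -16968929/52635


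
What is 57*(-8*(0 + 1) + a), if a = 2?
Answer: -342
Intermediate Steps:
57*(-8*(0 + 1) + a) = 57*(-8*(0 + 1) + 2) = 57*(-8*1 + 2) = 57*(-8 + 2) = 57*(-6) = -342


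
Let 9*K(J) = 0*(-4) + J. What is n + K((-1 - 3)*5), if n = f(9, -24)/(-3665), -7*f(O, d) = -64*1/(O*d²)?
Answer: -4617901/2078055 ≈ -2.2222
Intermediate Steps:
f(O, d) = 64/(7*O*d²) (f(O, d) = -(-64)/(7*((O*d)*d)) = -(-64)/(7*(O*d²)) = -(-64)*1/(O*d²)/7 = -(-64)/(7*O*d²) = 64/(7*O*d²))
K(J) = J/9 (K(J) = (0*(-4) + J)/9 = (0 + J)/9 = J/9)
n = -1/2078055 (n = ((64/7)/(9*(-24)²))/(-3665) = ((64/7)*(⅑)*(1/576))*(-1/3665) = (1/567)*(-1/3665) = -1/2078055 ≈ -4.8122e-7)
n + K((-1 - 3)*5) = -1/2078055 + ((-1 - 3)*5)/9 = -1/2078055 + (-4*5)/9 = -1/2078055 + (⅑)*(-20) = -1/2078055 - 20/9 = -4617901/2078055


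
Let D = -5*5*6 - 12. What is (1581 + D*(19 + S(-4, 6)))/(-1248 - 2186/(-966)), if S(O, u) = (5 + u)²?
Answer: 10190817/601691 ≈ 16.937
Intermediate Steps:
D = -162 (D = -25*6 - 12 = -150 - 12 = -162)
(1581 + D*(19 + S(-4, 6)))/(-1248 - 2186/(-966)) = (1581 - 162*(19 + (5 + 6)²))/(-1248 - 2186/(-966)) = (1581 - 162*(19 + 11²))/(-1248 - 2186*(-1/966)) = (1581 - 162*(19 + 121))/(-1248 + 1093/483) = (1581 - 162*140)/(-601691/483) = (1581 - 22680)*(-483/601691) = -21099*(-483/601691) = 10190817/601691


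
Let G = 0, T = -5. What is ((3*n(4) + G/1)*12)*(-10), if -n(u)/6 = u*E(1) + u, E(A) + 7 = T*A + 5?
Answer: -51840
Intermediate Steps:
E(A) = -2 - 5*A (E(A) = -7 + (-5*A + 5) = -7 + (5 - 5*A) = -2 - 5*A)
n(u) = 36*u (n(u) = -6*(u*(-2 - 5*1) + u) = -6*(u*(-2 - 5) + u) = -6*(u*(-7) + u) = -6*(-7*u + u) = -(-36)*u = 36*u)
((3*n(4) + G/1)*12)*(-10) = ((3*(36*4) + 0/1)*12)*(-10) = ((3*144 + 0*1)*12)*(-10) = ((432 + 0)*12)*(-10) = (432*12)*(-10) = 5184*(-10) = -51840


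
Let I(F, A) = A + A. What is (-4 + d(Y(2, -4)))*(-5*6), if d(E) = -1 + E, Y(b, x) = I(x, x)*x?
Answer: -810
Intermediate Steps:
I(F, A) = 2*A
Y(b, x) = 2*x**2 (Y(b, x) = (2*x)*x = 2*x**2)
(-4 + d(Y(2, -4)))*(-5*6) = (-4 + (-1 + 2*(-4)**2))*(-5*6) = (-4 + (-1 + 2*16))*(-30) = (-4 + (-1 + 32))*(-30) = (-4 + 31)*(-30) = 27*(-30) = -810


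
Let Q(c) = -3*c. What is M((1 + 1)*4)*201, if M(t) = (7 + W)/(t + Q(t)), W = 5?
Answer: -603/4 ≈ -150.75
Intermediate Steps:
M(t) = -6/t (M(t) = (7 + 5)/(t - 3*t) = 12/((-2*t)) = 12*(-1/(2*t)) = -6/t)
M((1 + 1)*4)*201 = -6*1/(4*(1 + 1))*201 = -6/(2*4)*201 = -6/8*201 = -6*1/8*201 = -3/4*201 = -603/4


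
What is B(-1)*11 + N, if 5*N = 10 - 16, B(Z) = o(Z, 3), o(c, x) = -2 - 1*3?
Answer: -281/5 ≈ -56.200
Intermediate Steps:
o(c, x) = -5 (o(c, x) = -2 - 3 = -5)
B(Z) = -5
N = -6/5 (N = (10 - 16)/5 = (1/5)*(-6) = -6/5 ≈ -1.2000)
B(-1)*11 + N = -5*11 - 6/5 = -55 - 6/5 = -281/5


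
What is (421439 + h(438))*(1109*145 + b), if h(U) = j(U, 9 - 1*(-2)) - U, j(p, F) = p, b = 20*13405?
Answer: 180757294295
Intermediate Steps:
b = 268100
h(U) = 0 (h(U) = U - U = 0)
(421439 + h(438))*(1109*145 + b) = (421439 + 0)*(1109*145 + 268100) = 421439*(160805 + 268100) = 421439*428905 = 180757294295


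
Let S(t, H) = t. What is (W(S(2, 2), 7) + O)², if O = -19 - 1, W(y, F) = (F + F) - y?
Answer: 64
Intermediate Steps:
W(y, F) = -y + 2*F (W(y, F) = 2*F - y = -y + 2*F)
O = -20
(W(S(2, 2), 7) + O)² = ((-1*2 + 2*7) - 20)² = ((-2 + 14) - 20)² = (12 - 20)² = (-8)² = 64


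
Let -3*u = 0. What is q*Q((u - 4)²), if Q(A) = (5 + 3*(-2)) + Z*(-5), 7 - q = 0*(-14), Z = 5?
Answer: -182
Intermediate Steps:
u = 0 (u = -⅓*0 = 0)
q = 7 (q = 7 - 0*(-14) = 7 - 1*0 = 7 + 0 = 7)
Q(A) = -26 (Q(A) = (5 + 3*(-2)) + 5*(-5) = (5 - 6) - 25 = -1 - 25 = -26)
q*Q((u - 4)²) = 7*(-26) = -182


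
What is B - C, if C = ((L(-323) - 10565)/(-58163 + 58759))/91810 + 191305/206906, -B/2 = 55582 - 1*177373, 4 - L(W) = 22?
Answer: 1378868594699851159/5660819878280 ≈ 2.4358e+5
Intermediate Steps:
L(W) = -18 (L(W) = 4 - 1*22 = 4 - 22 = -18)
B = 243582 (B = -2*(55582 - 1*177373) = -2*(55582 - 177373) = -2*(-121791) = 243582)
C = 5232891347801/5660819878280 (C = ((-18 - 10565)/(-58163 + 58759))/91810 + 191305/206906 = -10583/596*(1/91810) + 191305*(1/206906) = -10583*1/596*(1/91810) + 191305/206906 = -10583/596*1/91810 + 191305/206906 = -10583/54718760 + 191305/206906 = 5232891347801/5660819878280 ≈ 0.92441)
B - C = 243582 - 1*5232891347801/5660819878280 = 243582 - 5232891347801/5660819878280 = 1378868594699851159/5660819878280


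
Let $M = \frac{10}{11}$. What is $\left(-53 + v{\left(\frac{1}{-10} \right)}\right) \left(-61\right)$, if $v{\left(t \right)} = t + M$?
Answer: $\frac{350201}{110} \approx 3183.6$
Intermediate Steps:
$M = \frac{10}{11}$ ($M = 10 \cdot \frac{1}{11} = \frac{10}{11} \approx 0.90909$)
$v{\left(t \right)} = \frac{10}{11} + t$ ($v{\left(t \right)} = t + \frac{10}{11} = \frac{10}{11} + t$)
$\left(-53 + v{\left(\frac{1}{-10} \right)}\right) \left(-61\right) = \left(-53 + \left(\frac{10}{11} + \frac{1}{-10}\right)\right) \left(-61\right) = \left(-53 + \left(\frac{10}{11} - \frac{1}{10}\right)\right) \left(-61\right) = \left(-53 + \frac{89}{110}\right) \left(-61\right) = \left(- \frac{5741}{110}\right) \left(-61\right) = \frac{350201}{110}$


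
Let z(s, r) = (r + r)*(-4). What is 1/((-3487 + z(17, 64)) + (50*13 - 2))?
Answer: -1/3351 ≈ -0.00029842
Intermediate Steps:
z(s, r) = -8*r (z(s, r) = (2*r)*(-4) = -8*r)
1/((-3487 + z(17, 64)) + (50*13 - 2)) = 1/((-3487 - 8*64) + (50*13 - 2)) = 1/((-3487 - 512) + (650 - 2)) = 1/(-3999 + 648) = 1/(-3351) = -1/3351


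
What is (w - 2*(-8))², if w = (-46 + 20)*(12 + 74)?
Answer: 4928400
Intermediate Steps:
w = -2236 (w = -26*86 = -2236)
(w - 2*(-8))² = (-2236 - 2*(-8))² = (-2236 + 16)² = (-2220)² = 4928400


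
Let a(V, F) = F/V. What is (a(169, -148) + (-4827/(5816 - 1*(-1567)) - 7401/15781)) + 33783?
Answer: 221720249571529/6563459929 ≈ 33781.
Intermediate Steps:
(a(169, -148) + (-4827/(5816 - 1*(-1567)) - 7401/15781)) + 33783 = (-148/169 + (-4827/(5816 - 1*(-1567)) - 7401/15781)) + 33783 = (-148*1/169 + (-4827/(5816 + 1567) - 7401*1/15781)) + 33783 = (-148/169 + (-4827/7383 - 7401/15781)) + 33783 = (-148/169 + (-4827*1/7383 - 7401/15781)) + 33783 = (-148/169 + (-1609/2461 - 7401/15781)) + 33783 = (-148/169 - 43605490/38837041) + 33783 = -13117209878/6563459929 + 33783 = 221720249571529/6563459929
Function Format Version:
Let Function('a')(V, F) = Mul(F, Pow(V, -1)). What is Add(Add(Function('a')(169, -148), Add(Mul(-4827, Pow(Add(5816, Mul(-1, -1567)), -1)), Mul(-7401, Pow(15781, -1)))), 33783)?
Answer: Rational(221720249571529, 6563459929) ≈ 33781.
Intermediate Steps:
Add(Add(Function('a')(169, -148), Add(Mul(-4827, Pow(Add(5816, Mul(-1, -1567)), -1)), Mul(-7401, Pow(15781, -1)))), 33783) = Add(Add(Mul(-148, Pow(169, -1)), Add(Mul(-4827, Pow(Add(5816, Mul(-1, -1567)), -1)), Mul(-7401, Pow(15781, -1)))), 33783) = Add(Add(Mul(-148, Rational(1, 169)), Add(Mul(-4827, Pow(Add(5816, 1567), -1)), Mul(-7401, Rational(1, 15781)))), 33783) = Add(Add(Rational(-148, 169), Add(Mul(-4827, Pow(7383, -1)), Rational(-7401, 15781))), 33783) = Add(Add(Rational(-148, 169), Add(Mul(-4827, Rational(1, 7383)), Rational(-7401, 15781))), 33783) = Add(Add(Rational(-148, 169), Add(Rational(-1609, 2461), Rational(-7401, 15781))), 33783) = Add(Add(Rational(-148, 169), Rational(-43605490, 38837041)), 33783) = Add(Rational(-13117209878, 6563459929), 33783) = Rational(221720249571529, 6563459929)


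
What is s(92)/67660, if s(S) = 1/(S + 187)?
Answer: 1/18877140 ≈ 5.2974e-8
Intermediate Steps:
s(S) = 1/(187 + S)
s(92)/67660 = 1/((187 + 92)*67660) = (1/67660)/279 = (1/279)*(1/67660) = 1/18877140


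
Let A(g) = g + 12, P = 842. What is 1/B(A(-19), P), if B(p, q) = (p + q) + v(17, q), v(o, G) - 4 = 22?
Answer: 1/861 ≈ 0.0011614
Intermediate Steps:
A(g) = 12 + g
v(o, G) = 26 (v(o, G) = 4 + 22 = 26)
B(p, q) = 26 + p + q (B(p, q) = (p + q) + 26 = 26 + p + q)
1/B(A(-19), P) = 1/(26 + (12 - 19) + 842) = 1/(26 - 7 + 842) = 1/861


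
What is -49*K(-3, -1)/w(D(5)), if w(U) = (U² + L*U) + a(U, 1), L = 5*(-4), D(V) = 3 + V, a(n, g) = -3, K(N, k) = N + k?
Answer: -196/99 ≈ -1.9798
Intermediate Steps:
L = -20
w(U) = -3 + U² - 20*U (w(U) = (U² - 20*U) - 3 = -3 + U² - 20*U)
-49*K(-3, -1)/w(D(5)) = -49*(-3 - 1)/(-3 + (3 + 5)² - 20*(3 + 5)) = -(-196)/(-3 + 8² - 20*8) = -(-196)/(-3 + 64 - 160) = -(-196)/(-99) = -(-196)*(-1)/99 = -49*4/99 = -196/99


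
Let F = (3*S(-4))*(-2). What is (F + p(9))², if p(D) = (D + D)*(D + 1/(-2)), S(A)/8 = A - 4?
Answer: 288369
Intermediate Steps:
S(A) = -32 + 8*A (S(A) = 8*(A - 4) = 8*(-4 + A) = -32 + 8*A)
p(D) = 2*D*(-½ + D) (p(D) = (2*D)*(D - ½) = (2*D)*(-½ + D) = 2*D*(-½ + D))
F = 384 (F = (3*(-32 + 8*(-4)))*(-2) = (3*(-32 - 32))*(-2) = (3*(-64))*(-2) = -192*(-2) = 384)
(F + p(9))² = (384 + 9*(-1 + 2*9))² = (384 + 9*(-1 + 18))² = (384 + 9*17)² = (384 + 153)² = 537² = 288369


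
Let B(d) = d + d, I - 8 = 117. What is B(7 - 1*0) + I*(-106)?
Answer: -13236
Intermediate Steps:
I = 125 (I = 8 + 117 = 125)
B(d) = 2*d
B(7 - 1*0) + I*(-106) = 2*(7 - 1*0) + 125*(-106) = 2*(7 + 0) - 13250 = 2*7 - 13250 = 14 - 13250 = -13236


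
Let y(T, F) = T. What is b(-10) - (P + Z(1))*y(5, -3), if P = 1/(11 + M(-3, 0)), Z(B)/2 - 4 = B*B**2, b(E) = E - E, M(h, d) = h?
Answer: -405/8 ≈ -50.625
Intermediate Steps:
b(E) = 0
Z(B) = 8 + 2*B**3 (Z(B) = 8 + 2*(B*B**2) = 8 + 2*B**3)
P = 1/8 (P = 1/(11 - 3) = 1/8 ≈ 0.12500)
b(-10) - (P + Z(1))*y(5, -3) = 0 - (1/8 + (8 + 2*1**3))*5 = 0 - (1/8 + (8 + 2*1))*5 = 0 - (1/8 + (8 + 2))*5 = 0 - (1/8 + 10)*5 = 0 - 81*5/8 = 0 - 1*405/8 = 0 - 405/8 = -405/8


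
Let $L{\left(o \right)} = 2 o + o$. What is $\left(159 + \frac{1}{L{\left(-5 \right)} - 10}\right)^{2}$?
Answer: $\frac{15792676}{625} \approx 25268.0$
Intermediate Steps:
$L{\left(o \right)} = 3 o$
$\left(159 + \frac{1}{L{\left(-5 \right)} - 10}\right)^{2} = \left(159 + \frac{1}{3 \left(-5\right) - 10}\right)^{2} = \left(159 + \frac{1}{-15 - 10}\right)^{2} = \left(159 + \frac{1}{-25}\right)^{2} = \left(159 - \frac{1}{25}\right)^{2} = \left(\frac{3974}{25}\right)^{2} = \frac{15792676}{625}$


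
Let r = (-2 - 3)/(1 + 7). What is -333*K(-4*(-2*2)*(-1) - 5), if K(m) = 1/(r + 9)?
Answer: -2664/67 ≈ -39.761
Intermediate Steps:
r = -5/8 ≈ -0.62500
K(m) = 8/67 (K(m) = 1/(-5/8 + 9) = 1/(67/8) = 8/67)
-333*K(-4*(-2*2)*(-1) - 5) = -333*8/67 = -2664/67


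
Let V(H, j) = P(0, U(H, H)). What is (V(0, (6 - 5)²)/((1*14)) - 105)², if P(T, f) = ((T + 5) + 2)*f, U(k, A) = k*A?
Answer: 11025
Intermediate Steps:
U(k, A) = A*k
P(T, f) = f*(7 + T) (P(T, f) = ((5 + T) + 2)*f = (7 + T)*f = f*(7 + T))
V(H, j) = 7*H² (V(H, j) = (H*H)*(7 + 0) = H²*7 = 7*H²)
(V(0, (6 - 5)²)/((1*14)) - 105)² = ((7*0²)/((1*14)) - 105)² = ((7*0)/14 - 105)² = (0*(1/14) - 105)² = (0 - 105)² = (-105)² = 11025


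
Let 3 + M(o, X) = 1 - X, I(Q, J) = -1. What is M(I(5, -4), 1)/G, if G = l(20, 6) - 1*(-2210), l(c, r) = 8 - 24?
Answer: -3/2194 ≈ -0.0013674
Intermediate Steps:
l(c, r) = -16
G = 2194 (G = -16 - 1*(-2210) = -16 + 2210 = 2194)
M(o, X) = -2 - X (M(o, X) = -3 + (1 - X) = -2 - X)
M(I(5, -4), 1)/G = (-2 - 1*1)/2194 = (-2 - 1)/2194 = (1/2194)*(-3) = -3/2194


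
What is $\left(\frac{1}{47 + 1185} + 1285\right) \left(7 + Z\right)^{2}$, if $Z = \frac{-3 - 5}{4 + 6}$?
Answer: $\frac{1521379281}{30800} \approx 49395.0$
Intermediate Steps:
$Z = - \frac{4}{5}$ ($Z = - \frac{8}{10} = \left(-8\right) \frac{1}{10} = - \frac{4}{5} \approx -0.8$)
$\left(\frac{1}{47 + 1185} + 1285\right) \left(7 + Z\right)^{2} = \left(\frac{1}{47 + 1185} + 1285\right) \left(7 - \frac{4}{5}\right)^{2} = \left(\frac{1}{1232} + 1285\right) \left(\frac{31}{5}\right)^{2} = \left(\frac{1}{1232} + 1285\right) \frac{961}{25} = \frac{1583121}{1232} \cdot \frac{961}{25} = \frac{1521379281}{30800}$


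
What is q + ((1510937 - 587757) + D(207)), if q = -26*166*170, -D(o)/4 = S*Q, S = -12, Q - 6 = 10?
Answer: 190228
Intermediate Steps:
Q = 16 (Q = 6 + 10 = 16)
D(o) = 768 (D(o) = -(-48)*16 = -4*(-192) = 768)
q = -733720 (q = -4316*170 = -733720)
q + ((1510937 - 587757) + D(207)) = -733720 + ((1510937 - 587757) + 768) = -733720 + (923180 + 768) = -733720 + 923948 = 190228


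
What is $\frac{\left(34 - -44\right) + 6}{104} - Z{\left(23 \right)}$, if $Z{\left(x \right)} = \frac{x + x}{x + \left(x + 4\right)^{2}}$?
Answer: $\frac{3649}{4888} \approx 0.74652$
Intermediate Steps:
$Z{\left(x \right)} = \frac{2 x}{x + \left(4 + x\right)^{2}}$
$\frac{\left(34 - -44\right) + 6}{104} - Z{\left(23 \right)} = \frac{\left(34 - -44\right) + 6}{104} - 2 \cdot 23 \frac{1}{23 + \left(4 + 23\right)^{2}} = \frac{\left(34 + 44\right) + 6}{104} - 2 \cdot 23 \frac{1}{23 + 27^{2}} = \frac{78 + 6}{104} - 2 \cdot 23 \frac{1}{23 + 729} = \frac{1}{104} \cdot 84 - 2 \cdot 23 \cdot \frac{1}{752} = \frac{21}{26} - 2 \cdot 23 \cdot \frac{1}{752} = \frac{21}{26} - \frac{23}{376} = \frac{3649}{4888}$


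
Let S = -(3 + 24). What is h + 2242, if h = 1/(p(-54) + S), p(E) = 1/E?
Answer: 3271024/1459 ≈ 2242.0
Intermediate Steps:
S = -27 (S = -1*27 = -27)
h = -54/1459 (h = 1/(1/(-54) - 27) = 1/(-1/54 - 27) = 1/(-1459/54) = -54/1459 ≈ -0.037012)
h + 2242 = -54/1459 + 2242 = 3271024/1459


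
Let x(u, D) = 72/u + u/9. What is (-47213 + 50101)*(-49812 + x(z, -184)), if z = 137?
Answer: -177319673752/1233 ≈ -1.4381e+8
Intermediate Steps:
x(u, D) = 72/u + u/9 (x(u, D) = 72/u + u*(⅑) = 72/u + u/9)
(-47213 + 50101)*(-49812 + x(z, -184)) = (-47213 + 50101)*(-49812 + (72/137 + (⅑)*137)) = 2888*(-49812 + (72*(1/137) + 137/9)) = 2888*(-49812 + (72/137 + 137/9)) = 2888*(-49812 + 19417/1233) = 2888*(-61398779/1233) = -177319673752/1233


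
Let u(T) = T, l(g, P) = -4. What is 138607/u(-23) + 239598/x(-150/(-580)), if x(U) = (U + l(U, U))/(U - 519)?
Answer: 165771977879/4991 ≈ 3.3214e+7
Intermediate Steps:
x(U) = (-4 + U)/(-519 + U) (x(U) = (U - 4)/(U - 519) = (-4 + U)/(-519 + U))
138607/u(-23) + 239598/x(-150/(-580)) = 138607/(-23) + 239598/(((-4 - 150/(-580))/(-519 - 150/(-580)))) = 138607*(-1/23) + 239598/(((-4 - 150*(-1/580))/(-519 - 150*(-1/580)))) = -138607/23 + 239598/(((-4 + 15/58)/(-519 + 15/58))) = -138607/23 + 239598/((-217/58/(-30087/58))) = -138607/23 + 239598/((-58/30087*(-217/58))) = -138607/23 + 239598/(217/30087) = -138607/23 + 239598*(30087/217) = -138607/23 + 7208785026/217 = 165771977879/4991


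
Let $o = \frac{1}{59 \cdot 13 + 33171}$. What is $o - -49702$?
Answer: $\frac{1686786477}{33938} \approx 49702.0$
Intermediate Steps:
$o = \frac{1}{33938}$ ($o = \frac{1}{767 + 33171} = \frac{1}{33938} \approx 2.9466 \cdot 10^{-5}$)
$o - -49702 = \frac{1}{33938} - -49702 = \frac{1}{33938} + 49702 = \frac{1686786477}{33938}$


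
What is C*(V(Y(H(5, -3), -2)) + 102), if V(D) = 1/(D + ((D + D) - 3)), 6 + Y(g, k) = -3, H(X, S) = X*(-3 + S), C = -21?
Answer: -21413/10 ≈ -2141.3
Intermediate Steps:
Y(g, k) = -9 (Y(g, k) = -6 - 3 = -9)
V(D) = 1/(-3 + 3*D) (V(D) = 1/(D + (2*D - 3)) = 1/(D + (-3 + 2*D)) = 1/(-3 + 3*D))
C*(V(Y(H(5, -3), -2)) + 102) = -21*(1/(3*(-1 - 9)) + 102) = -21*((⅓)/(-10) + 102) = -21*((⅓)*(-⅒) + 102) = -21*(-1/30 + 102) = -21*3059/30 = -21413/10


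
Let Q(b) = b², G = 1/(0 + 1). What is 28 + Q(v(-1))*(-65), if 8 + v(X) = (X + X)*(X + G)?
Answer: -4132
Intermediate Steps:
G = 1 (G = 1/1 = 1)
v(X) = -8 + 2*X*(1 + X) (v(X) = -8 + (X + X)*(X + 1) = -8 + (2*X)*(1 + X) = -8 + 2*X*(1 + X))
28 + Q(v(-1))*(-65) = 28 + (-8 + 2*(-1) + 2*(-1)²)²*(-65) = 28 + (-8 - 2 + 2*1)²*(-65) = 28 + (-8 - 2 + 2)²*(-65) = 28 + (-8)²*(-65) = 28 + 64*(-65) = 28 - 4160 = -4132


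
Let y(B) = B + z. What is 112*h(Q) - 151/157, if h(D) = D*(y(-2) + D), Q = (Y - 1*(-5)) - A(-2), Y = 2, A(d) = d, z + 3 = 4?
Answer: 1265897/157 ≈ 8063.0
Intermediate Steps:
z = 1 (z = -3 + 4 = 1)
y(B) = 1 + B (y(B) = B + 1 = 1 + B)
Q = 9 (Q = (2 - 1*(-5)) - 1*(-2) = (2 + 5) + 2 = 7 + 2 = 9)
h(D) = D*(-1 + D) (h(D) = D*((1 - 2) + D) = D*(-1 + D))
112*h(Q) - 151/157 = 112*(9*(-1 + 9)) - 151/157 = 112*(9*8) - 151*1/157 = 112*72 - 151/157 = 8064 - 151/157 = 1265897/157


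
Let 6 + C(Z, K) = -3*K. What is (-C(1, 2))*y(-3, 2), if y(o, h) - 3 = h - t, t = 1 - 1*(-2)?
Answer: 24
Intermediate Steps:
C(Z, K) = -6 - 3*K
t = 3 (t = 1 + 2 = 3)
y(o, h) = h (y(o, h) = 3 + (h - 1*3) = 3 + (h - 3) = 3 + (-3 + h) = h)
(-C(1, 2))*y(-3, 2) = -(-6 - 3*2)*2 = -(-6 - 6)*2 = -1*(-12)*2 = 12*2 = 24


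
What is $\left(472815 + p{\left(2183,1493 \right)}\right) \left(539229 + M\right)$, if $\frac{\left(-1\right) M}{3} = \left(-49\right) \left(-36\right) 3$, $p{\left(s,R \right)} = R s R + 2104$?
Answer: $2546891557954758$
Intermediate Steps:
$p{\left(s,R \right)} = 2104 + s R^{2}$ ($p{\left(s,R \right)} = s R^{2} + 2104 = 2104 + s R^{2}$)
$M = -15876$ ($M = - 3 \left(-49\right) \left(-36\right) 3 = - 3 \cdot 1764 \cdot 3 = \left(-3\right) 5292 = -15876$)
$\left(472815 + p{\left(2183,1493 \right)}\right) \left(539229 + M\right) = \left(472815 + \left(2104 + 2183 \cdot 1493^{2}\right)\right) \left(539229 - 15876\right) = \left(472815 + \left(2104 + 2183 \cdot 2229049\right)\right) 523353 = \left(472815 + \left(2104 + 4866013967\right)\right) 523353 = \left(472815 + 4866016071\right) 523353 = 4866488886 \cdot 523353 = 2546891557954758$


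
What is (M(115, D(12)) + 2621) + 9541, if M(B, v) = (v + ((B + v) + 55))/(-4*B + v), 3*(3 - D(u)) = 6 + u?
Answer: 5630842/463 ≈ 12162.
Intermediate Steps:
D(u) = 1 - u/3 (D(u) = 3 - (6 + u)/3 = 3 + (-2 - u/3) = 1 - u/3)
M(B, v) = (55 + B + 2*v)/(v - 4*B) (M(B, v) = (v + (55 + B + v))/(v - 4*B) = (55 + B + 2*v)/(v - 4*B))
(M(115, D(12)) + 2621) + 9541 = ((55 + 115 + 2*(1 - 1/3*12))/((1 - 1/3*12) - 4*115) + 2621) + 9541 = ((55 + 115 + 2*(1 - 4))/((1 - 4) - 460) + 2621) + 9541 = ((55 + 115 + 2*(-3))/(-3 - 460) + 2621) + 9541 = ((55 + 115 - 6)/(-463) + 2621) + 9541 = (-1/463*164 + 2621) + 9541 = (-164/463 + 2621) + 9541 = 1213359/463 + 9541 = 5630842/463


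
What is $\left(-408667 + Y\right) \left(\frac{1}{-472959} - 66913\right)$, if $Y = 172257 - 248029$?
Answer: $\frac{15331092174256352}{472959} \approx 3.2415 \cdot 10^{10}$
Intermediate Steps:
$Y = -75772$
$\left(-408667 + Y\right) \left(\frac{1}{-472959} - 66913\right) = \left(-408667 - 75772\right) \left(\frac{1}{-472959} - 66913\right) = - 484439 \left(- \frac{1}{472959} - 66913\right) = \left(-484439\right) \left(- \frac{31647105568}{472959}\right) = \frac{15331092174256352}{472959}$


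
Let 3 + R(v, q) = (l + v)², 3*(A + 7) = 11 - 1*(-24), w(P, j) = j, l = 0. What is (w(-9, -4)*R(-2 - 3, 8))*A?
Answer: -1232/3 ≈ -410.67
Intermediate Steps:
A = 14/3 (A = -7 + (11 - 1*(-24))/3 = -7 + (11 + 24)/3 = -7 + (⅓)*35 = -7 + 35/3 = 14/3 ≈ 4.6667)
R(v, q) = -3 + v² (R(v, q) = -3 + (0 + v)² = -3 + v²)
(w(-9, -4)*R(-2 - 3, 8))*A = -4*(-3 + (-2 - 3)²)*(14/3) = -4*(-3 + (-5)²)*(14/3) = -4*(-3 + 25)*(14/3) = -4*22*(14/3) = -88*14/3 = -1232/3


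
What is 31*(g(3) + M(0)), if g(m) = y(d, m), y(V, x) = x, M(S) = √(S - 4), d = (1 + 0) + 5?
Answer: 93 + 62*I ≈ 93.0 + 62.0*I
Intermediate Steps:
d = 6 (d = 1 + 5 = 6)
M(S) = √(-4 + S)
g(m) = m
31*(g(3) + M(0)) = 31*(3 + √(-4 + 0)) = 31*(3 + √(-4)) = 31*(3 + 2*I) = 93 + 62*I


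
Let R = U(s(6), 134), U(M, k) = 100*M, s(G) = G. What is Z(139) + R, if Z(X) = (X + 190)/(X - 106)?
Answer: 20129/33 ≈ 609.97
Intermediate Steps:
R = 600 (R = 100*6 = 600)
Z(X) = (190 + X)/(-106 + X)
Z(139) + R = (190 + 139)/(-106 + 139) + 600 = 329/33 + 600 = 20129/33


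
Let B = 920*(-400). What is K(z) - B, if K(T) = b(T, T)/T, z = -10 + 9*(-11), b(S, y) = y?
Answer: 368001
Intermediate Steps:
z = -109 (z = -10 - 99 = -109)
B = -368000
K(T) = 1 (K(T) = T/T = 1)
K(z) - B = 1 - 1*(-368000) = 1 + 368000 = 368001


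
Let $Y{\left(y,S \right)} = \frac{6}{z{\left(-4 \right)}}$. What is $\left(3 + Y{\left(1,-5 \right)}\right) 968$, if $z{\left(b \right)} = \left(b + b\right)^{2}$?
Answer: $\frac{11979}{4} \approx 2994.8$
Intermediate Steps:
$z{\left(b \right)} = 4 b^{2}$ ($z{\left(b \right)} = \left(2 b\right)^{2} = 4 b^{2}$)
$Y{\left(y,S \right)} = \frac{3}{32}$ ($Y{\left(y,S \right)} = \frac{6}{4 \left(-4\right)^{2}} = \frac{6}{4 \cdot 16} = \frac{6}{64} = 6 \cdot \frac{1}{64} = \frac{3}{32}$)
$\left(3 + Y{\left(1,-5 \right)}\right) 968 = \left(3 + \frac{3}{32}\right) 968 = \frac{99}{32} \cdot 968 = \frac{11979}{4}$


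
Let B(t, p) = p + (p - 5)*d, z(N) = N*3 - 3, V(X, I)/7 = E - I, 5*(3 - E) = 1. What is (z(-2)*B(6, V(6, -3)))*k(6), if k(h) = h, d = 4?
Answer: -9882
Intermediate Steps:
E = 14/5 (E = 3 - 1/5*1 = 3 - 1/5 = 14/5 ≈ 2.8000)
V(X, I) = 98/5 - 7*I (V(X, I) = 7*(14/5 - I) = 98/5 - 7*I)
z(N) = -3 + 3*N (z(N) = 3*N - 3 = -3 + 3*N)
B(t, p) = -20 + 5*p (B(t, p) = p + (p - 5)*4 = p + (-5 + p)*4 = p + (-20 + 4*p) = -20 + 5*p)
(z(-2)*B(6, V(6, -3)))*k(6) = ((-3 + 3*(-2))*(-20 + 5*(98/5 - 7*(-3))))*6 = ((-3 - 6)*(-20 + 5*(98/5 + 21)))*6 = -9*(-20 + 5*(203/5))*6 = -9*(-20 + 203)*6 = -9*183*6 = -1647*6 = -9882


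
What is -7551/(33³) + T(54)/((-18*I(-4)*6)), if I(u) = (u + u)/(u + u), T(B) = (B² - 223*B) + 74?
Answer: 3004502/35937 ≈ 83.605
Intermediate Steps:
T(B) = 74 + B² - 223*B
I(u) = 1 (I(u) = (2*u)/((2*u)) = (2*u)*(1/(2*u)) = 1)
-7551/(33³) + T(54)/((-18*I(-4)*6)) = -7551/(33³) + (74 + 54² - 223*54)/((-18*1*6)) = -7551/35937 + (74 + 2916 - 12042)/((-18*6)) = -7551*1/35937 - 9052/(-108) = -839/3993 - 9052*(-1/108) = -839/3993 + 2263/27 = 3004502/35937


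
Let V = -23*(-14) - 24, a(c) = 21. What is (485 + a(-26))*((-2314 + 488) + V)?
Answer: -773168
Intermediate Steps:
V = 298 (V = 322 - 24 = 298)
(485 + a(-26))*((-2314 + 488) + V) = (485 + 21)*((-2314 + 488) + 298) = 506*(-1826 + 298) = 506*(-1528) = -773168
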